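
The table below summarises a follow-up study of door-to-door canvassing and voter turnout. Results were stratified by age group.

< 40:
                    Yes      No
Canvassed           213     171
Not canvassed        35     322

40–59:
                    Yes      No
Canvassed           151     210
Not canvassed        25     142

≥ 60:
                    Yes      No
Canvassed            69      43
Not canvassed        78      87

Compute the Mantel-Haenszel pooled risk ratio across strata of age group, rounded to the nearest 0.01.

2.87

RR_MH = Σ(aᵢ·n₀ᵢ/nᵢ) / Σ(cᵢ·n₁ᵢ/nᵢ), with n₁ᵢ = aᵢ+bᵢ (exposed), n₀ᵢ = cᵢ+dᵢ (unexposed), nᵢ = n₁ᵢ+n₀ᵢ.
Stratum 1 (< 40): n₁ = 384, n₀ = 357, n = 741; a·n₀/n = 213·357/741 = 102.6194; c·n₁/n = 35·384/741 = 18.1377
Stratum 2 (40–59): n₁ = 361, n₀ = 167, n = 528; a·n₀/n = 151·167/528 = 47.7595; c·n₁/n = 25·361/528 = 17.0928
Stratum 3 (≥ 60): n₁ = 112, n₀ = 165, n = 277; a·n₀/n = 69·165/277 = 41.1011; c·n₁/n = 78·112/277 = 31.5379
RR_MH = (102.6194 + 47.7595 + 41.1011) / (18.1377 + 17.0928 + 31.5379) = 191.4800 / 66.7684 = 2.86783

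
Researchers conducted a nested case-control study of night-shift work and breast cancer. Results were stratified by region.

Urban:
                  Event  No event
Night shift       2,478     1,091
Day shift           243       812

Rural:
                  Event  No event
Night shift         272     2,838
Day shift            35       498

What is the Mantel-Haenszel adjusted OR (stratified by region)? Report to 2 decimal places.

5.58

OR_MH = Σ(aᵢdᵢ/nᵢ) / Σ(bᵢcᵢ/nᵢ), where nᵢ is the stratum total.
Stratum 1 (Urban): n = 4624; a·d/n = 2478·812/4624 = 435.1505; b·c/n = 1091·243/4624 = 57.3341
Stratum 2 (Rural): n = 3643; a·d/n = 272·498/3643 = 37.1825; b·c/n = 2838·35/3643 = 27.2660
OR_MH = (435.1505 + 37.1825) / (57.3341 + 27.2660) = 472.3331 / 84.6001 = 5.58313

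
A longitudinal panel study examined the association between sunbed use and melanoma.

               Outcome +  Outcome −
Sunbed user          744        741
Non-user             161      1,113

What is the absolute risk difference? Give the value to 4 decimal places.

0.3746

Cells: a = 744, b = 741, c = 161, d = 1113.
Risk in exposed = 744/1485 = 0.501010; risk in unexposed = 161/1274 = 0.126374.
Risk difference = 0.501010 − 0.126374 = 0.374636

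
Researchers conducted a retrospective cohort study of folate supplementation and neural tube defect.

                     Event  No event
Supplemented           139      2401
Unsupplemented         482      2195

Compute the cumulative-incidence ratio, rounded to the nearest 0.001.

Cells: a = 139, b = 2401, c = 482, d = 2195.
Risk in exposed = 139/2540 = 0.05472; risk in unexposed = 482/2677 = 0.18005.
RR = 0.05472 / 0.18005 = 0.30394
The risk is 70% lower among the exposed than among the unexposed.

0.304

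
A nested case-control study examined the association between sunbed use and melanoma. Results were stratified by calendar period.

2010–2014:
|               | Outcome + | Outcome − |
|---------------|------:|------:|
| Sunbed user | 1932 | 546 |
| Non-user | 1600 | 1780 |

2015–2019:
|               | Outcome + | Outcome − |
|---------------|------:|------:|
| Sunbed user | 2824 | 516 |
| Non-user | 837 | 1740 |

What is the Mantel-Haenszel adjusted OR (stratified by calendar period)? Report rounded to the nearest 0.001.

6.382

OR_MH = Σ(aᵢdᵢ/nᵢ) / Σ(bᵢcᵢ/nᵢ), where nᵢ is the stratum total.
Stratum 1 (2010–2014): n = 5858; a·d/n = 1932·1780/5858 = 587.0536; b·c/n = 546·1600/5858 = 149.1294
Stratum 2 (2015–2019): n = 5917; a·d/n = 2824·1740/5917 = 830.4479; b·c/n = 516·837/5917 = 72.9917
OR_MH = (587.0536 + 830.4479) / (149.1294 + 72.9917) = 1417.5015 / 222.1211 = 6.38166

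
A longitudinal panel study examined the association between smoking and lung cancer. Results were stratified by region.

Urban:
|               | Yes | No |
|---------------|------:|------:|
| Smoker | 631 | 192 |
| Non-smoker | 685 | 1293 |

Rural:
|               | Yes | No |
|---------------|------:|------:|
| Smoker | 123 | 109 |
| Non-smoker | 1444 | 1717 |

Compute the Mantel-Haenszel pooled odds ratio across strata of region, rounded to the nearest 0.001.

3.787

OR_MH = Σ(aᵢdᵢ/nᵢ) / Σ(bᵢcᵢ/nᵢ), where nᵢ is the stratum total.
Stratum 1 (Urban): n = 2801; a·d/n = 631·1293/2801 = 291.2828; b·c/n = 192·685/2801 = 46.9547
Stratum 2 (Rural): n = 3393; a·d/n = 123·1717/3393 = 62.2431; b·c/n = 109·1444/3393 = 46.3884
OR_MH = (291.2828 + 62.2431) / (46.9547 + 46.3884) = 353.5259 / 93.3431 = 3.78738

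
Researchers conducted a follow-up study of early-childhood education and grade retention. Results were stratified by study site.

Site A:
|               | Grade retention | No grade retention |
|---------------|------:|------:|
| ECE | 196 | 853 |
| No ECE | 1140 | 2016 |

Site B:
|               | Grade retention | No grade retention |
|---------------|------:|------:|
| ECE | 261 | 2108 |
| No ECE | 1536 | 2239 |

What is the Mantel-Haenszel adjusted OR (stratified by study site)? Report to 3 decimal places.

OR_MH = Σ(aᵢdᵢ/nᵢ) / Σ(bᵢcᵢ/nᵢ), where nᵢ is the stratum total.
Stratum 1 (Site A): n = 4205; a·d/n = 196·2016/4205 = 93.9681; b·c/n = 853·1140/4205 = 231.2533
Stratum 2 (Site B): n = 6144; a·d/n = 261·2239/6144 = 95.1138; b·c/n = 2108·1536/6144 = 527.0000
OR_MH = (93.9681 + 95.1138) / (231.2533 + 527.0000) = 189.0819 / 758.2533 = 0.24937

0.249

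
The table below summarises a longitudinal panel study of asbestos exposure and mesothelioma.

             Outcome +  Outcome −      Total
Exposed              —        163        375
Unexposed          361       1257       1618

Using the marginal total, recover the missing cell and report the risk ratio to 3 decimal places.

2.534

The missing cell is in the exposed row: 375 − 163 = 212.
So a = 212, b = 163, c = 361, d = 1257.
RR = [a/(a+b)] / [c/(c+d)] = (212/375) / (361/1618) = 0.56533/0.22311 = 2.53382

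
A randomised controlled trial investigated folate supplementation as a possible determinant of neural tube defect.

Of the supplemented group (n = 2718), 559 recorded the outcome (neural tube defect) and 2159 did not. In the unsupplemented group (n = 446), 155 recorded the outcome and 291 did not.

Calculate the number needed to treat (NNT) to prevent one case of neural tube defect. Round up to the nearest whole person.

8

Risk in treated group = 559/2718 = 0.20567; risk in control = 155/446 = 0.34753.
Absolute risk reduction = 0.34753 − 0.20567 = 0.14187
NNT = 1 / ARR = 1 / 0.14187 = 7.049 → round up → 8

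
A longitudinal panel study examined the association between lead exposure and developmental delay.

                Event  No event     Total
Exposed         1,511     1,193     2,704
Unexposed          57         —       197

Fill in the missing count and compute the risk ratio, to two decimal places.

1.93

The missing cell is in the unexposed row: 197 − 57 = 140.
So a = 1511, b = 1193, c = 57, d = 140.
RR = [a/(a+b)] / [c/(c+d)] = (1511/2704) / (57/197) = 0.55880/0.28934 = 1.93130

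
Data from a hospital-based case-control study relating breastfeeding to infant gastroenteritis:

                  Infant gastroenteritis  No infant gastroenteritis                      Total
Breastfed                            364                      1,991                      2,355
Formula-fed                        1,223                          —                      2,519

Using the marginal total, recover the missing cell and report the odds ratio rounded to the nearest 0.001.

The missing cell is in the unexposed row: 2519 − 1223 = 1296.
So a = 364, b = 1991, c = 1223, d = 1296.
OR = (a·d)/(b·c) = (364 × 1296) / (1991 × 1223) = 471744 / 2434993 = 0.19374

0.194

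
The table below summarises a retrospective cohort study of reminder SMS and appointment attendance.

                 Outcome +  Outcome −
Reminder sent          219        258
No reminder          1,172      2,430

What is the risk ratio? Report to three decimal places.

1.411

Cells: a = 219, b = 258, c = 1172, d = 2430.
Risk in exposed = 219/477 = 0.45912; risk in unexposed = 1172/3602 = 0.32537.
RR = 0.45912 / 0.32537 = 1.41105
The risk among the exposed is 1.41 times that among the unexposed.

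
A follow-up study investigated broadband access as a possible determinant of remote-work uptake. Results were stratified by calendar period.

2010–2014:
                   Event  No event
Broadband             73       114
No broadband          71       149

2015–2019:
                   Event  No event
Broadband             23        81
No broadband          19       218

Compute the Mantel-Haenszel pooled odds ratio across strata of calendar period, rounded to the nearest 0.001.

1.698

OR_MH = Σ(aᵢdᵢ/nᵢ) / Σ(bᵢcᵢ/nᵢ), where nᵢ is the stratum total.
Stratum 1 (2010–2014): n = 407; a·d/n = 73·149/407 = 26.7248; b·c/n = 114·71/407 = 19.8870
Stratum 2 (2015–2019): n = 341; a·d/n = 23·218/341 = 14.7038; b·c/n = 81·19/341 = 4.5132
OR_MH = (26.7248 + 14.7038) / (19.8870 + 4.5132) = 41.4286 / 24.4002 = 1.69788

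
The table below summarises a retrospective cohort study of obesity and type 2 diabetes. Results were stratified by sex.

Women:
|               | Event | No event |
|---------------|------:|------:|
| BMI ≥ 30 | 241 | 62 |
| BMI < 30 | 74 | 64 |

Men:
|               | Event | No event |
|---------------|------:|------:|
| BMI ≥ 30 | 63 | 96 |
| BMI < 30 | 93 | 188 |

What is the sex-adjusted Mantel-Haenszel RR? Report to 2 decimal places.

RR_MH = Σ(aᵢ·n₀ᵢ/nᵢ) / Σ(cᵢ·n₁ᵢ/nᵢ), with n₁ᵢ = aᵢ+bᵢ (exposed), n₀ᵢ = cᵢ+dᵢ (unexposed), nᵢ = n₁ᵢ+n₀ᵢ.
Stratum 1 (Women): n₁ = 303, n₀ = 138, n = 441; a·n₀/n = 241·138/441 = 75.4150; c·n₁/n = 74·303/441 = 50.8435
Stratum 2 (Men): n₁ = 159, n₀ = 281, n = 440; a·n₀/n = 63·281/440 = 40.2341; c·n₁/n = 93·159/440 = 33.6068
RR_MH = (75.4150 + 40.2341) / (50.8435 + 33.6068) = 115.6491 / 84.4504 = 1.36943

1.37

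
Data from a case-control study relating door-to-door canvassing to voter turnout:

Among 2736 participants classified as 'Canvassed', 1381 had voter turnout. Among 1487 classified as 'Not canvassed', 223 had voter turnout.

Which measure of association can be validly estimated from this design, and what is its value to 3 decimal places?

From the description: a = 1381, b = 1355, c = 223, d = 1264.
This is a case-control study: participants were sampled on outcome status, so risks in the source population cannot be estimated directly — relative risk is not valid here. The odds ratio is the appropriate measure.
OR = (a·d)/(b·c) = (1381 × 1264) / (1355 × 223) = 1745584 / 302165 = 5.77692

5.777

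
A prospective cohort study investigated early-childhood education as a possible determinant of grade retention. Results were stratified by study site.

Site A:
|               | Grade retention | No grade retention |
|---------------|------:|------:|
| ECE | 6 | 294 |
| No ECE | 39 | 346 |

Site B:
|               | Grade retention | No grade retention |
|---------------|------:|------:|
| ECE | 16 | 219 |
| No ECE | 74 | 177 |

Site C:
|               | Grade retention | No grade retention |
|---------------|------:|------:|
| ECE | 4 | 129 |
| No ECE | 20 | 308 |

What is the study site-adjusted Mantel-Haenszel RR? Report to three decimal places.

RR_MH = Σ(aᵢ·n₀ᵢ/nᵢ) / Σ(cᵢ·n₁ᵢ/nᵢ), with n₁ᵢ = aᵢ+bᵢ (exposed), n₀ᵢ = cᵢ+dᵢ (unexposed), nᵢ = n₁ᵢ+n₀ᵢ.
Stratum 1 (Site A): n₁ = 300, n₀ = 385, n = 685; a·n₀/n = 6·385/685 = 3.3723; c·n₁/n = 39·300/685 = 17.0803
Stratum 2 (Site B): n₁ = 235, n₀ = 251, n = 486; a·n₀/n = 16·251/486 = 8.2634; c·n₁/n = 74·235/486 = 35.7819
Stratum 3 (Site C): n₁ = 133, n₀ = 328, n = 461; a·n₀/n = 4·328/461 = 2.8460; c·n₁/n = 20·133/461 = 5.7701
RR_MH = (3.3723 + 8.2634 + 2.8460) / (17.0803 + 35.7819 + 5.7701) = 14.4816 / 58.6323 = 0.24699

0.247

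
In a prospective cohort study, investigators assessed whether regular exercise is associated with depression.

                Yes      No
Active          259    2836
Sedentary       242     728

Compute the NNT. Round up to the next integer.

Risk in treated group = 259/3095 = 0.08368; risk in control = 242/970 = 0.24948.
Absolute risk reduction = 0.24948 − 0.08368 = 0.16580
NNT = 1 / ARR = 1 / 0.16580 = 6.031 → round up → 7

7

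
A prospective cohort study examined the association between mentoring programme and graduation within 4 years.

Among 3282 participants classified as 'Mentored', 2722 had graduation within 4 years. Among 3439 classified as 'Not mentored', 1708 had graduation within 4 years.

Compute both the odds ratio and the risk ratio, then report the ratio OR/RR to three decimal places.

2.950

From the description: a = 2722, b = 560, c = 1708, d = 1731.
OR = (2722·1731)/(560·1708) = 4711782/956480 = 4.92617
Risk in exposed = 2722/3282 = 0.82937; risk in unexposed = 1708/3439 = 0.49666; RR = 1.66991
OR/RR = 4.92617 / 1.66991 = 2.94996
The outcome is not rare, so the OR lies further from 1 than the RR.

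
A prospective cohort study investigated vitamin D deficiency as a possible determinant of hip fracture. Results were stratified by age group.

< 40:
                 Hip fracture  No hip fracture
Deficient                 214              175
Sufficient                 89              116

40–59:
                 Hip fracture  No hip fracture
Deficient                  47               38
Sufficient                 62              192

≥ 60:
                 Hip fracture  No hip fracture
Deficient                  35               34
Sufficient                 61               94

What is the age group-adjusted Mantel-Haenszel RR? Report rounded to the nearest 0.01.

RR_MH = Σ(aᵢ·n₀ᵢ/nᵢ) / Σ(cᵢ·n₁ᵢ/nᵢ), with n₁ᵢ = aᵢ+bᵢ (exposed), n₀ᵢ = cᵢ+dᵢ (unexposed), nᵢ = n₁ᵢ+n₀ᵢ.
Stratum 1 (< 40): n₁ = 389, n₀ = 205, n = 594; a·n₀/n = 214·205/594 = 73.8552; c·n₁/n = 89·389/594 = 58.2845
Stratum 2 (40–59): n₁ = 85, n₀ = 254, n = 339; a·n₀/n = 47·254/339 = 35.2153; c·n₁/n = 62·85/339 = 15.5457
Stratum 3 (≥ 60): n₁ = 69, n₀ = 155, n = 224; a·n₀/n = 35·155/224 = 24.2188; c·n₁/n = 61·69/224 = 18.7902
RR_MH = (73.8552 + 35.2153 + 24.2188) / (58.2845 + 15.5457 + 18.7902) = 133.2893 / 92.6204 = 1.43909

1.44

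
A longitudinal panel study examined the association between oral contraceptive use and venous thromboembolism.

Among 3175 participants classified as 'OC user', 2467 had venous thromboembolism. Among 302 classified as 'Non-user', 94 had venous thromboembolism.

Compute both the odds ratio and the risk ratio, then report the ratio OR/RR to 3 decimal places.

From the description: a = 2467, b = 708, c = 94, d = 208.
OR = (2467·208)/(708·94) = 513136/66552 = 7.71030
Risk in exposed = 2467/3175 = 0.77701; risk in unexposed = 94/302 = 0.31126; RR = 2.49634
OR/RR = 7.71030 / 2.49634 = 3.08864
The outcome is not rare, so the OR lies further from 1 than the RR.

3.089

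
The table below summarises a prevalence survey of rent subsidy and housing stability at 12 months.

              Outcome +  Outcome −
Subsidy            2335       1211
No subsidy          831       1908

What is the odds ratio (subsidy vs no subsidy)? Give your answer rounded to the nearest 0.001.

4.427

Cells: a = 2335, b = 1211, c = 831, d = 1908.
OR = (a·d)/(b·c) = (2335 × 1908) / (1211 × 831) = 4455180 / 1006341 = 4.42711
The odds of housing stability at 12 months are about 4.43 times as high in the subsidy group.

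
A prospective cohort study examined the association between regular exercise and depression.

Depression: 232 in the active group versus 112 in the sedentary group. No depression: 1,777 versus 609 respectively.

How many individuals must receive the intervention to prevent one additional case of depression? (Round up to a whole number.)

Risk in treated group = 232/2009 = 0.11548; risk in control = 112/721 = 0.15534.
Absolute risk reduction = 0.15534 − 0.11548 = 0.03986
NNT = 1 / ARR = 1 / 0.03986 = 25.088 → round up → 26

26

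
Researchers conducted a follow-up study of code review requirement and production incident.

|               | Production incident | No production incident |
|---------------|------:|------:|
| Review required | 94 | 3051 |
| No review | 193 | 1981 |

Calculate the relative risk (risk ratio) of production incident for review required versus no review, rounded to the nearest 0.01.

Cells: a = 94, b = 3051, c = 193, d = 1981.
Risk in exposed = 94/3145 = 0.02989; risk in unexposed = 193/2174 = 0.08878.
RR = 0.02989 / 0.08878 = 0.33667
The risk is 66% lower among the exposed than among the unexposed.

0.34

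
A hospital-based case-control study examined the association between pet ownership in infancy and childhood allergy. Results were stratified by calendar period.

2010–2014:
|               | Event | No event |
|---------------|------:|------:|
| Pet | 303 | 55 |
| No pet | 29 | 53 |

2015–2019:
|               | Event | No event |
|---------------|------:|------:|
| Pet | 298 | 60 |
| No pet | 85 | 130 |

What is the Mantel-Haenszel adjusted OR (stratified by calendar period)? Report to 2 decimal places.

8.31

OR_MH = Σ(aᵢdᵢ/nᵢ) / Σ(bᵢcᵢ/nᵢ), where nᵢ is the stratum total.
Stratum 1 (2010–2014): n = 440; a·d/n = 303·53/440 = 36.4977; b·c/n = 55·29/440 = 3.6250
Stratum 2 (2015–2019): n = 573; a·d/n = 298·130/573 = 67.6091; b·c/n = 60·85/573 = 8.9005
OR_MH = (36.4977 + 67.6091) / (3.6250 + 8.9005) = 104.1068 / 12.5255 = 8.31157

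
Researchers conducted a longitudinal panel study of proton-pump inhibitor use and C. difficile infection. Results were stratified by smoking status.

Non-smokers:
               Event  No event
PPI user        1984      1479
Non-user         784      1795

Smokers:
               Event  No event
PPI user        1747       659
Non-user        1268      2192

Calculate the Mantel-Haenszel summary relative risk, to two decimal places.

1.94

RR_MH = Σ(aᵢ·n₀ᵢ/nᵢ) / Σ(cᵢ·n₁ᵢ/nᵢ), with n₁ᵢ = aᵢ+bᵢ (exposed), n₀ᵢ = cᵢ+dᵢ (unexposed), nᵢ = n₁ᵢ+n₀ᵢ.
Stratum 1 (Non-smokers): n₁ = 3463, n₀ = 2579, n = 6042; a·n₀/n = 1984·2579/6042 = 846.8613; c·n₁/n = 784·3463/6042 = 449.3532
Stratum 2 (Smokers): n₁ = 2406, n₀ = 3460, n = 5866; a·n₀/n = 1747·3460/5866 = 1030.4501; c·n₁/n = 1268·2406/5866 = 520.0832
RR_MH = (846.8613 + 1030.4501) / (449.3532 + 520.0832) = 1877.3114 / 969.4364 = 1.93650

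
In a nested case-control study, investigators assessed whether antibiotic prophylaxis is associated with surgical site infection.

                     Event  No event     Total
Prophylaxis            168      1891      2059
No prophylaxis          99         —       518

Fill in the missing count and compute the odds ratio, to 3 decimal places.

The missing cell is in the unexposed row: 518 − 99 = 419.
So a = 168, b = 1891, c = 99, d = 419.
OR = (a·d)/(b·c) = (168 × 419) / (1891 × 99) = 70392 / 187209 = 0.37601

0.376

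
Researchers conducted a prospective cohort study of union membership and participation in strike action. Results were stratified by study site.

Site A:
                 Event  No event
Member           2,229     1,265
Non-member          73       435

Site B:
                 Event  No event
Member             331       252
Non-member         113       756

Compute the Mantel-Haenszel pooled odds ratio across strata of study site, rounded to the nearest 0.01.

9.71

OR_MH = Σ(aᵢdᵢ/nᵢ) / Σ(bᵢcᵢ/nᵢ), where nᵢ is the stratum total.
Stratum 1 (Site A): n = 4002; a·d/n = 2229·435/4002 = 242.2826; b·c/n = 1265·73/4002 = 23.0747
Stratum 2 (Site B): n = 1452; a·d/n = 331·756/1452 = 172.3388; b·c/n = 252·113/1452 = 19.6116
OR_MH = (242.2826 + 172.3388) / (23.0747 + 19.6116) = 414.6215 / 42.6863 = 9.71322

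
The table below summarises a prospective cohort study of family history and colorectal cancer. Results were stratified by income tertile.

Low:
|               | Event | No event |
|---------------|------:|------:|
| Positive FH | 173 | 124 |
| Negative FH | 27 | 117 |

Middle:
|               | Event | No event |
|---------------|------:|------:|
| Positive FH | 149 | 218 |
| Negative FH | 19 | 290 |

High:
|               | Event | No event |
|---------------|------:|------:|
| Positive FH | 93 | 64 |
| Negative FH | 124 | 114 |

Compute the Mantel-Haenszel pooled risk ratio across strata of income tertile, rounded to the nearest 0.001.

2.322

RR_MH = Σ(aᵢ·n₀ᵢ/nᵢ) / Σ(cᵢ·n₁ᵢ/nᵢ), with n₁ᵢ = aᵢ+bᵢ (exposed), n₀ᵢ = cᵢ+dᵢ (unexposed), nᵢ = n₁ᵢ+n₀ᵢ.
Stratum 1 (Low): n₁ = 297, n₀ = 144, n = 441; a·n₀/n = 173·144/441 = 56.4898; c·n₁/n = 27·297/441 = 18.1837
Stratum 2 (Middle): n₁ = 367, n₀ = 309, n = 676; a·n₀/n = 149·309/676 = 68.1080; c·n₁/n = 19·367/676 = 10.3151
Stratum 3 (High): n₁ = 157, n₀ = 238, n = 395; a·n₀/n = 93·238/395 = 56.0354; c·n₁/n = 124·157/395 = 49.2861
RR_MH = (56.4898 + 68.1080 + 56.0354) / (18.1837 + 10.3151 + 49.2861) = 180.6332 / 77.7848 = 2.32222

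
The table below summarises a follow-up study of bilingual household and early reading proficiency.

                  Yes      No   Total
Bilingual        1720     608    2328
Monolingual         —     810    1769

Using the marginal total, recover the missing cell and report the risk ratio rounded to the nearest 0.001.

1.363

The missing cell is in the unexposed row: 1769 − 810 = 959.
So a = 1720, b = 608, c = 959, d = 810.
RR = [a/(a+b)] / [c/(c+d)] = (1720/2328) / (959/1769) = 0.73883/0.54211 = 1.36287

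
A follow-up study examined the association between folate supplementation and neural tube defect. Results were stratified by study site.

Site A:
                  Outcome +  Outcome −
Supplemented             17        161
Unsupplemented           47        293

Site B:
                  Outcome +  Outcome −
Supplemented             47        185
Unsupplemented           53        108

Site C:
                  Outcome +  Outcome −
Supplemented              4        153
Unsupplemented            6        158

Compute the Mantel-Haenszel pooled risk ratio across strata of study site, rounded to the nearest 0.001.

RR_MH = Σ(aᵢ·n₀ᵢ/nᵢ) / Σ(cᵢ·n₁ᵢ/nᵢ), with n₁ᵢ = aᵢ+bᵢ (exposed), n₀ᵢ = cᵢ+dᵢ (unexposed), nᵢ = n₁ᵢ+n₀ᵢ.
Stratum 1 (Site A): n₁ = 178, n₀ = 340, n = 518; a·n₀/n = 17·340/518 = 11.1583; c·n₁/n = 47·178/518 = 16.1506
Stratum 2 (Site B): n₁ = 232, n₀ = 161, n = 393; a·n₀/n = 47·161/393 = 19.2545; c·n₁/n = 53·232/393 = 31.2875
Stratum 3 (Site C): n₁ = 157, n₀ = 164, n = 321; a·n₀/n = 4·164/321 = 2.0436; c·n₁/n = 6·157/321 = 2.9346
RR_MH = (11.1583 + 19.2545 + 2.0436) / (16.1506 + 31.2875 + 2.9346) = 32.4564 / 50.3727 = 0.64432

0.644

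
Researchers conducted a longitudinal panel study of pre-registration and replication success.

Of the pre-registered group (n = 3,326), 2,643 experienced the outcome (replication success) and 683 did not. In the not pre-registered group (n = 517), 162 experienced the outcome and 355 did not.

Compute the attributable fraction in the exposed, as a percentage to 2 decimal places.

60.57

From the description: a = 2643, b = 683, c = 162, d = 355.
Risk in exposed = 2643/3326 = 0.79465; risk in unexposed = 162/517 = 0.31335.
RR = 0.79465/0.31335 = 2.53601
AR% = (RR − 1)/RR × 100 = (2.53601 − 1)/2.53601 × 100 = 60.5679%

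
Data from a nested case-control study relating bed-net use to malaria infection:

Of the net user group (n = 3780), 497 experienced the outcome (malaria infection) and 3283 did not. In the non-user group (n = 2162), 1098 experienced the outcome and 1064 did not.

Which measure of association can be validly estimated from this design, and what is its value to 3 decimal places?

From the description: a = 497, b = 3283, c = 1098, d = 1064.
This is a nested case-control study: participants were sampled on outcome status, so risks in the source population cannot be estimated directly — relative risk is not valid here. The odds ratio is the appropriate measure.
OR = (a·d)/(b·c) = (497 × 1064) / (3283 × 1098) = 528808 / 3604734 = 0.14670

0.147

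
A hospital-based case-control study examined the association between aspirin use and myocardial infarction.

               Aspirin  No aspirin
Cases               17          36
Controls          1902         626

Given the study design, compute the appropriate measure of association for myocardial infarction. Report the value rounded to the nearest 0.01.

Reading the table with exposure as columns: a = 17 (Aspirin, case), b = 1902 (Aspirin, non-case), c = 36 (No aspirin, case), d = 626.
This is a hospital-based case-control study: participants were sampled on outcome status, so risks in the source population cannot be estimated directly — relative risk is not valid here. The odds ratio is the appropriate measure.
OR = (a·d)/(b·c) = (17 × 626) / (1902 × 36) = 10642 / 68472 = 0.15542

0.16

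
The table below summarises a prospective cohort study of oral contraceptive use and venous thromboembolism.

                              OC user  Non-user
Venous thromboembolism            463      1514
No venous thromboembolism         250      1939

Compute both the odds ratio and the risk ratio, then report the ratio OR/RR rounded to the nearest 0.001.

Reading the table with exposure as columns: a = 463 (OC user, case), b = 250 (OC user, non-case), c = 1514 (Non-user, case), d = 1939.
OR = (463·1939)/(250·1514) = 897757/378500 = 2.37188
Risk in exposed = 463/713 = 0.64937; risk in unexposed = 1514/3453 = 0.43846; RR = 1.48102
OR/RR = 2.37188 / 1.48102 = 1.60151
The outcome is not rare, so the OR lies further from 1 than the RR.

1.602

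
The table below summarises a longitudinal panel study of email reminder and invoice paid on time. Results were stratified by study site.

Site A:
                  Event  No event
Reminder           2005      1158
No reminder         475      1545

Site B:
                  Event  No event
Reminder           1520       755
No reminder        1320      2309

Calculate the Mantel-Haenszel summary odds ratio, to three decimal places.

4.336

OR_MH = Σ(aᵢdᵢ/nᵢ) / Σ(bᵢcᵢ/nᵢ), where nᵢ is the stratum total.
Stratum 1 (Site A): n = 5183; a·d/n = 2005·1545/5183 = 597.6703; b·c/n = 1158·475/5183 = 106.1258
Stratum 2 (Site B): n = 5904; a·d/n = 1520·2309/5904 = 594.4580; b·c/n = 755·1320/5904 = 168.8008
OR_MH = (597.6703 + 594.4580) / (106.1258 + 168.8008) = 1192.1283 / 274.9266 = 4.33617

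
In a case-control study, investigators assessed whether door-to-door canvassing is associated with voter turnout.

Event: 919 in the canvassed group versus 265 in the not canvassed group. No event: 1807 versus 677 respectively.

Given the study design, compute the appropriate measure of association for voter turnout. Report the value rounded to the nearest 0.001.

1.299

From the description: a = 919, b = 1807, c = 265, d = 677.
This is a case-control study: participants were sampled on outcome status, so risks in the source population cannot be estimated directly — relative risk is not valid here. The odds ratio is the appropriate measure.
OR = (a·d)/(b·c) = (919 × 677) / (1807 × 265) = 622163 / 478855 = 1.29927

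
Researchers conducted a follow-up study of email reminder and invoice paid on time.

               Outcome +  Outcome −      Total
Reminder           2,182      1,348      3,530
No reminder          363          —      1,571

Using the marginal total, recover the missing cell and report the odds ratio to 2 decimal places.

5.39

The missing cell is in the unexposed row: 1571 − 363 = 1208.
So a = 2182, b = 1348, c = 363, d = 1208.
OR = (a·d)/(b·c) = (2182 × 1208) / (1348 × 363) = 2635856 / 489324 = 5.38673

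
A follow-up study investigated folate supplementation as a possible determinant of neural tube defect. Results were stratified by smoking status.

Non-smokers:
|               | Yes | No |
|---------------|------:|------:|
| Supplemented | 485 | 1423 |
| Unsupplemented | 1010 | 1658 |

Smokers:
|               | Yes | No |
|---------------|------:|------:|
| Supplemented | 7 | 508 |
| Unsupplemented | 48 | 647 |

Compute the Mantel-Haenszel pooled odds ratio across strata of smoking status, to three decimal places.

OR_MH = Σ(aᵢdᵢ/nᵢ) / Σ(bᵢcᵢ/nᵢ), where nᵢ is the stratum total.
Stratum 1 (Non-smokers): n = 4576; a·d/n = 485·1658/4576 = 175.7277; b·c/n = 1423·1010/4576 = 314.0800
Stratum 2 (Smokers): n = 1210; a·d/n = 7·647/1210 = 3.7430; b·c/n = 508·48/1210 = 20.1521
OR_MH = (175.7277 + 3.7430) / (314.0800 + 20.1521) = 179.4707 / 334.2320 = 0.53696

0.537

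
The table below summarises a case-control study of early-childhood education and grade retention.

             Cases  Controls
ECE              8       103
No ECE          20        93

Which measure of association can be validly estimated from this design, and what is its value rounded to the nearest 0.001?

Cells: a = 8, b = 103, c = 20, d = 93.
This is a case-control study: participants were sampled on outcome status, so risks in the source population cannot be estimated directly — relative risk is not valid here. The odds ratio is the appropriate measure.
OR = (a·d)/(b·c) = (8 × 93) / (103 × 20) = 744 / 2060 = 0.36117

0.361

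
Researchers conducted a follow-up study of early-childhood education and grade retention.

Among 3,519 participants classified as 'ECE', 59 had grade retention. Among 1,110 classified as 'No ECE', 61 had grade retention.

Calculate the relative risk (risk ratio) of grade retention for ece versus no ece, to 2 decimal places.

0.31

From the description: a = 59, b = 3460, c = 61, d = 1049.
Risk in exposed = 59/3519 = 0.01677; risk in unexposed = 61/1110 = 0.05495.
RR = 0.01677 / 0.05495 = 0.30509
The risk is 69% lower among the exposed than among the unexposed.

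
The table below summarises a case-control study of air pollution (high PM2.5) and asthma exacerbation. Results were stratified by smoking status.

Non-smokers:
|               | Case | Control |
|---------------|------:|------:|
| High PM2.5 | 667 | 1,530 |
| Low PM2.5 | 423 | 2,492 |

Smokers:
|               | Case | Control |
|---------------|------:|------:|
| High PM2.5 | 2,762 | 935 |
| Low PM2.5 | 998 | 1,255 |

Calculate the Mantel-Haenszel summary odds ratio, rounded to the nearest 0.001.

3.203

OR_MH = Σ(aᵢdᵢ/nᵢ) / Σ(bᵢcᵢ/nᵢ), where nᵢ is the stratum total.
Stratum 1 (Non-smokers): n = 5112; a·d/n = 667·2492/5112 = 325.1495; b·c/n = 1530·423/5112 = 126.6021
Stratum 2 (Smokers): n = 5950; a·d/n = 2762·1255/5950 = 582.5731; b·c/n = 935·998/5950 = 156.8286
OR_MH = (325.1495 + 582.5731) / (126.6021 + 156.8286) = 907.7226 / 283.4307 = 3.20263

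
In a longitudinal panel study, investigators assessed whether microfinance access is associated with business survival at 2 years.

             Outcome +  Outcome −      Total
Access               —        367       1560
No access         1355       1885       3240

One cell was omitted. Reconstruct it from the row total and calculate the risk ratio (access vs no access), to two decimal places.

The missing cell is in the exposed row: 1560 − 367 = 1193.
So a = 1193, b = 367, c = 1355, d = 1885.
RR = [a/(a+b)] / [c/(c+d)] = (1193/1560) / (1355/3240) = 0.76474/0.41821 = 1.82861

1.83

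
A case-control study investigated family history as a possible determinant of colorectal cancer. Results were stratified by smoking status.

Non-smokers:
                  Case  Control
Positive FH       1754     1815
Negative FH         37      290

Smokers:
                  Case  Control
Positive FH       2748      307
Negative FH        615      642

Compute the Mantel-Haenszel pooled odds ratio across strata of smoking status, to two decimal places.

8.84

OR_MH = Σ(aᵢdᵢ/nᵢ) / Σ(bᵢcᵢ/nᵢ), where nᵢ is the stratum total.
Stratum 1 (Non-smokers): n = 3896; a·d/n = 1754·290/3896 = 130.5595; b·c/n = 1815·37/3896 = 17.2369
Stratum 2 (Smokers): n = 4312; a·d/n = 2748·642/4312 = 409.1410; b·c/n = 307·615/4312 = 43.7859
OR_MH = (130.5595 + 409.1410) / (17.2369 + 43.7859) = 539.7006 / 61.0229 = 8.84424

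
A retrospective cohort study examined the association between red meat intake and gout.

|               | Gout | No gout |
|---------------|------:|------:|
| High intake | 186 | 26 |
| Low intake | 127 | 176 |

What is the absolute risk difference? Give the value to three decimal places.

0.458

Cells: a = 186, b = 26, c = 127, d = 176.
Risk in exposed = 186/212 = 0.877358; risk in unexposed = 127/303 = 0.419142.
Risk difference = 0.877358 − 0.419142 = 0.458217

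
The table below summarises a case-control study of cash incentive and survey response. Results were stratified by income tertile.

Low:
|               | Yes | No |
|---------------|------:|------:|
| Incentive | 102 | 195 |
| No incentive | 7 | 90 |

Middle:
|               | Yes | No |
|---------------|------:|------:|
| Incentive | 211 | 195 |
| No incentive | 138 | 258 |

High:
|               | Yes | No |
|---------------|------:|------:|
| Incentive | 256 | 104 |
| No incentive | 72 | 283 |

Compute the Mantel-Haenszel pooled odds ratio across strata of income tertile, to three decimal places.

OR_MH = Σ(aᵢdᵢ/nᵢ) / Σ(bᵢcᵢ/nᵢ), where nᵢ is the stratum total.
Stratum 1 (Low): n = 394; a·d/n = 102·90/394 = 23.2995; b·c/n = 195·7/394 = 3.4645
Stratum 2 (Middle): n = 802; a·d/n = 211·258/802 = 67.8778; b·c/n = 195·138/802 = 33.5536
Stratum 3 (High): n = 715; a·d/n = 256·283/715 = 101.3259; b·c/n = 104·72/715 = 10.4727
OR_MH = (23.2995 + 67.8778 + 101.3259) / (3.4645 + 33.5536 + 10.4727) = 192.5032 / 47.4908 = 4.05348

4.053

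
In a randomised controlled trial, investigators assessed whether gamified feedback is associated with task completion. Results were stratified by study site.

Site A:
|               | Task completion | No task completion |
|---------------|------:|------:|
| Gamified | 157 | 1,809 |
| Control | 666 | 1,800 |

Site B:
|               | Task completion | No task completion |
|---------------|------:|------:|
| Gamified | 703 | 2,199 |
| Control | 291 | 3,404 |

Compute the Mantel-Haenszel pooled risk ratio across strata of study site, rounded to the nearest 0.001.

1.136

RR_MH = Σ(aᵢ·n₀ᵢ/nᵢ) / Σ(cᵢ·n₁ᵢ/nᵢ), with n₁ᵢ = aᵢ+bᵢ (exposed), n₀ᵢ = cᵢ+dᵢ (unexposed), nᵢ = n₁ᵢ+n₀ᵢ.
Stratum 1 (Site A): n₁ = 1966, n₀ = 2466, n = 4432; a·n₀/n = 157·2466/4432 = 87.3560; c·n₁/n = 666·1966/4432 = 295.4323
Stratum 2 (Site B): n₁ = 2902, n₀ = 3695, n = 6597; a·n₀/n = 703·3695/6597 = 393.7525; c·n₁/n = 291·2902/6597 = 128.0100
RR_MH = (87.3560 + 393.7525) / (295.4323 + 128.0100) = 481.1085 / 423.4423 = 1.13618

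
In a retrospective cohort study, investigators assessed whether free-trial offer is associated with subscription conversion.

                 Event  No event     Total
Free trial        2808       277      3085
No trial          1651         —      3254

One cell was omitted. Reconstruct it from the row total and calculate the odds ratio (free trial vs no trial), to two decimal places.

9.84

The missing cell is in the unexposed row: 3254 − 1651 = 1603.
So a = 2808, b = 277, c = 1651, d = 1603.
OR = (a·d)/(b·c) = (2808 × 1603) / (277 × 1651) = 4501224 / 457327 = 9.84246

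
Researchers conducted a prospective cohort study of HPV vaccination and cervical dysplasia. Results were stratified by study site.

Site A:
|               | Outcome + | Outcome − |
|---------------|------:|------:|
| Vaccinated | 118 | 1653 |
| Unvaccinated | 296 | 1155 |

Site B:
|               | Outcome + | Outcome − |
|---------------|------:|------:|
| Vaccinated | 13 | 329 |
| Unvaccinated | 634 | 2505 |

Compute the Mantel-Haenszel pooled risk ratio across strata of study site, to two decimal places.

0.29

RR_MH = Σ(aᵢ·n₀ᵢ/nᵢ) / Σ(cᵢ·n₁ᵢ/nᵢ), with n₁ᵢ = aᵢ+bᵢ (exposed), n₀ᵢ = cᵢ+dᵢ (unexposed), nᵢ = n₁ᵢ+n₀ᵢ.
Stratum 1 (Site A): n₁ = 1771, n₀ = 1451, n = 3222; a·n₀/n = 118·1451/3222 = 53.1403; c·n₁/n = 296·1771/3222 = 162.6989
Stratum 2 (Site B): n₁ = 342, n₀ = 3139, n = 3481; a·n₀/n = 13·3139/3481 = 11.7228; c·n₁/n = 634·342/3481 = 62.2890
RR_MH = (53.1403 + 11.7228) / (162.6989 + 62.2890) = 64.8631 / 224.9879 = 0.28830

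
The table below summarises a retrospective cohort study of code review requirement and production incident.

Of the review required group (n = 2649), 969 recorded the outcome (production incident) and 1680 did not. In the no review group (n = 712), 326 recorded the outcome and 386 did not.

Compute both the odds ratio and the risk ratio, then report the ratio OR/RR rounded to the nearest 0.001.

0.855

From the description: a = 969, b = 1680, c = 326, d = 386.
OR = (969·386)/(1680·326) = 374034/547680 = 0.68294
Risk in exposed = 969/2649 = 0.36580; risk in unexposed = 326/712 = 0.45787; RR = 0.79892
OR/RR = 0.68294 / 0.79892 = 0.85483
The outcome is not rare, so the OR lies further from 1 than the RR.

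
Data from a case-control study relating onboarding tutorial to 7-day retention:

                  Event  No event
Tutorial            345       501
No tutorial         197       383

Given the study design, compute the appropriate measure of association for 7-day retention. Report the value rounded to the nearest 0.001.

Cells: a = 345, b = 501, c = 197, d = 383.
This is a case-control study: participants were sampled on outcome status, so risks in the source population cannot be estimated directly — relative risk is not valid here. The odds ratio is the appropriate measure.
OR = (a·d)/(b·c) = (345 × 383) / (501 × 197) = 132135 / 98697 = 1.33879

1.339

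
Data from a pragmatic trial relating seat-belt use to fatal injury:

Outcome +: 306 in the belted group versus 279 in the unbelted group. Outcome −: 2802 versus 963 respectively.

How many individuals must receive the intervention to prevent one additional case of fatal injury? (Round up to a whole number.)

8

Risk in treated group = 306/3108 = 0.09846; risk in control = 279/1242 = 0.22464.
Absolute risk reduction = 0.22464 − 0.09846 = 0.12618
NNT = 1 / ARR = 1 / 0.12618 = 7.925 → round up → 8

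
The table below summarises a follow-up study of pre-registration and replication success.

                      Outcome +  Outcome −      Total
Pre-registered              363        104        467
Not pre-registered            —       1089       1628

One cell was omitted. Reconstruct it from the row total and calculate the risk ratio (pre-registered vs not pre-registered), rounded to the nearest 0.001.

The missing cell is in the unexposed row: 1628 − 1089 = 539.
So a = 363, b = 104, c = 539, d = 1089.
RR = [a/(a+b)] / [c/(c+d)] = (363/467) / (539/1628) = 0.77730/0.33108 = 2.34777

2.348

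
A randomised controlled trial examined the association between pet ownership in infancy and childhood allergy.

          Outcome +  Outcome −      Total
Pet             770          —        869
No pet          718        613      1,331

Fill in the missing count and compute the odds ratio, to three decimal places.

6.640

The missing cell is in the exposed row: 869 − 770 = 99.
So a = 770, b = 99, c = 718, d = 613.
OR = (a·d)/(b·c) = (770 × 613) / (99 × 718) = 472010 / 71082 = 6.64036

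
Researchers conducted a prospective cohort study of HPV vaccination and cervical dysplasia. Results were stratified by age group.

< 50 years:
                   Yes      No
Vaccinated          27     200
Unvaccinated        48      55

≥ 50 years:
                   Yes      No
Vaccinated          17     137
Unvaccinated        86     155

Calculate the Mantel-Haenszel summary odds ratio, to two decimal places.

0.19

OR_MH = Σ(aᵢdᵢ/nᵢ) / Σ(bᵢcᵢ/nᵢ), where nᵢ is the stratum total.
Stratum 1 (< 50 years): n = 330; a·d/n = 27·55/330 = 4.5000; b·c/n = 200·48/330 = 29.0909
Stratum 2 (≥ 50 years): n = 395; a·d/n = 17·155/395 = 6.6709; b·c/n = 137·86/395 = 29.8278
OR_MH = (4.5000 + 6.6709) / (29.0909 + 29.8278) = 11.1709 / 58.9188 = 0.18960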